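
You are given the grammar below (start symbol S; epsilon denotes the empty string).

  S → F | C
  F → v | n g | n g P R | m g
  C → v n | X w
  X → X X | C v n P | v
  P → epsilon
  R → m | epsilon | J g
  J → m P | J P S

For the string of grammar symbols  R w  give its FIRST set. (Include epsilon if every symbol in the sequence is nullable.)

Add FIRST(R)\{epsilon} = { m }; R is nullable, continue.
w is a terminal; add {w} and stop.

{ m, w }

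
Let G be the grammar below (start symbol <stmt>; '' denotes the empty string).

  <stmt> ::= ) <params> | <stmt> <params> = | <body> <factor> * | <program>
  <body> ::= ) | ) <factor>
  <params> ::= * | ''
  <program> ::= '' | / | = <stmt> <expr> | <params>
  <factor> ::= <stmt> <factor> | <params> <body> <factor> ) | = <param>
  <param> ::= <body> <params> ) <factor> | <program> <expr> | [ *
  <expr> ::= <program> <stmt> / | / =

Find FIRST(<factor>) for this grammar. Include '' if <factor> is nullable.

From <factor> ::= <stmt> <factor>: <stmt> nullable, take FIRST(<stmt>) ∪ FIRST(<factor>) = { ), *, /, = }.
From <factor> ::= <params> <body> <factor> ): <params> nullable, take FIRST(<params>) ∪ FIRST(<body>) = { ), * }.
<factor> ::= = <param> contributes {=}.
Union: FIRST(<factor>) = { ), *, /, = }.

{ ), *, /, = }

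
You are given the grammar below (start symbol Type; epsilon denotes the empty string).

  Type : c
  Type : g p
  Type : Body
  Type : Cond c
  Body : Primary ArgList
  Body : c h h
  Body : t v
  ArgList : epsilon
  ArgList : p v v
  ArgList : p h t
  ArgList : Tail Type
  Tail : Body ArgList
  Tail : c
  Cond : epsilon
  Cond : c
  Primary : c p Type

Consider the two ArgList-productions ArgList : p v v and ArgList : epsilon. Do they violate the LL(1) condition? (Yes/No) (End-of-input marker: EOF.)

Yes

FIRST(p v v) = { p } and FIRST(epsilon) = { epsilon }.
The second alternative is nullable and FOLLOW(ArgList) = { EOF, c, g, p, t } shares p with FIRST of the first — conflict.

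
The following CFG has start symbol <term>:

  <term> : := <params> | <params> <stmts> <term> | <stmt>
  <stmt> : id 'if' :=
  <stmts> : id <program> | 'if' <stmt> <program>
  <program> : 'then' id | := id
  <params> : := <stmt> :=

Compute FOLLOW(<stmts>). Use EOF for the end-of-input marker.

{ :=, id }

In <term> : <params> <stmts> <term>: add FIRST(<term>) = { :=, id }.
Union: FOLLOW(<stmts>) = { :=, id }.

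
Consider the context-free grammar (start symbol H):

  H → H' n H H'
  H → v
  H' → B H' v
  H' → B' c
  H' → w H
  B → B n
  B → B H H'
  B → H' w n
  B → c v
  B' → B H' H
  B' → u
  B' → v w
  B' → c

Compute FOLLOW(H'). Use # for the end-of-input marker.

In H → H' n H H': add FIRST(n H H') = { n }.
In H → H' n H H': H' is at the end, add FOLLOW(H) = { #, c, n, u, v, w }.
In H' → B H' v: add FIRST(v) = { v }.
In B → B H H': H' is at the end, add FOLLOW(B) = { c, n, u, v, w }.
In B → H' w n: add FIRST(w n) = { w }.
In B' → B H' H: add FIRST(H) = { c, u, v, w }.
Union: FOLLOW(H') = { #, c, n, u, v, w }.

{ #, c, n, u, v, w }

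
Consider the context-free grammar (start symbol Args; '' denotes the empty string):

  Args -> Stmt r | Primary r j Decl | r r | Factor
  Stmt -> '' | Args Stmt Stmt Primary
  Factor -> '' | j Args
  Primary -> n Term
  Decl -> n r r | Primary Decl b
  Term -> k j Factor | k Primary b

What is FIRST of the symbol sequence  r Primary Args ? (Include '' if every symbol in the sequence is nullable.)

r is a terminal; add {r} and stop.

{ r }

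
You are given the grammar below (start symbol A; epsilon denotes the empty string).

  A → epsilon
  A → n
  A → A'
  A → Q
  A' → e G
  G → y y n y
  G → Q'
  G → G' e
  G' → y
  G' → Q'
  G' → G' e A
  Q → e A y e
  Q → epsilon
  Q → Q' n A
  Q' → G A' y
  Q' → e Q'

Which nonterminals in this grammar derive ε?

Directly nullable (have an epsilon-production): A, Q.
No other nonterminal has a production whose RHS symbols are all nullable.

{ A, Q }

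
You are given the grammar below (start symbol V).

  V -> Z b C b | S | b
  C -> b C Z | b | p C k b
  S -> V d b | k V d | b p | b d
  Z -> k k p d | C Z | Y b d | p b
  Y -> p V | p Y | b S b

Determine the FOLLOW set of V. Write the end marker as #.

V is the start symbol, so # ∈ FOLLOW(V).
In S -> V d b: add FIRST(d b) = { d }.
In S -> k V d: add FIRST(d) = { d }.
In Y -> p V: V is at the end, add FOLLOW(Y) = { b }.
Union: FOLLOW(V) = { #, b, d }.

{ #, b, d }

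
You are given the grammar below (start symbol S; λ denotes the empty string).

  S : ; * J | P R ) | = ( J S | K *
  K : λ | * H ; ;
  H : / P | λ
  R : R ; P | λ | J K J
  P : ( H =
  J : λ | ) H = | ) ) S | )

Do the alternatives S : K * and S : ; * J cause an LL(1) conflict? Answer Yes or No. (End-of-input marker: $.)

FIRST(K *) = { * } and FIRST(; * J) = { ; }.
The FIRST sets are disjoint and neither alternative is nullable — no conflict.

No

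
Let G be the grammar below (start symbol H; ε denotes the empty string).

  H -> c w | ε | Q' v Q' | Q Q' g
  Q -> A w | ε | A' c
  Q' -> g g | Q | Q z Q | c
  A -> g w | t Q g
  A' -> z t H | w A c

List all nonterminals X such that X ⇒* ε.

{ H, Q, Q' }

Directly nullable (have an ε-production): H, Q.
Q' -> Q with every symbol nullable, so Q' is nullable.
No other nonterminal has a production whose RHS symbols are all nullable.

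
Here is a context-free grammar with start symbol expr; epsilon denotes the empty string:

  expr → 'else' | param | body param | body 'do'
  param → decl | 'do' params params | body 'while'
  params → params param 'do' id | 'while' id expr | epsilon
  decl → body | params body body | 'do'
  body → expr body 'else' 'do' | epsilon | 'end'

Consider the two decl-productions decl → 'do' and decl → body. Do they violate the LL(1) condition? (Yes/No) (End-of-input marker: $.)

Yes

FIRST('do') = { 'do' } and FIRST(body) = { 'do', 'else', 'end', 'while', epsilon }.
Both contain 'do', so the two alternatives are not disjoint — LL(1) conflict.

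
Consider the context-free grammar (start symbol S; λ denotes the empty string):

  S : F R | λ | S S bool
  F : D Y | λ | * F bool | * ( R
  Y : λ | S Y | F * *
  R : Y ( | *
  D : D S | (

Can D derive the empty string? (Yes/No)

No

Nullable nonterminals: F, S, Y.
No production of D has an RHS whose symbols are all nullable, so D is not nullable.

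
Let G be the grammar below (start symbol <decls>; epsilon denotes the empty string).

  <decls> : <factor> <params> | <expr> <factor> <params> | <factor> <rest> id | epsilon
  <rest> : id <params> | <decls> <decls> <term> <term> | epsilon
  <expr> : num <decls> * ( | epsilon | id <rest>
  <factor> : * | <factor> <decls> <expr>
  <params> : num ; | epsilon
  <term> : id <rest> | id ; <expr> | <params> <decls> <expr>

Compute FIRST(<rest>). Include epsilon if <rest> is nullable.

{ *, id, num, epsilon }

<rest> : id <params> contributes {id}.
From <rest> : <decls> <decls> <term> <term>: <decls>, <decls>, <term>, <term> nullable, take FIRST(<decls>) ∪ FIRST(<decls>) ∪ FIRST(<term>) ∪ FIRST(<term>) = { *, id, num }; also epsilon since the whole RHS is nullable.
<rest> : epsilon contributes epsilon.
Union: FIRST(<rest>) = { *, id, num, epsilon }.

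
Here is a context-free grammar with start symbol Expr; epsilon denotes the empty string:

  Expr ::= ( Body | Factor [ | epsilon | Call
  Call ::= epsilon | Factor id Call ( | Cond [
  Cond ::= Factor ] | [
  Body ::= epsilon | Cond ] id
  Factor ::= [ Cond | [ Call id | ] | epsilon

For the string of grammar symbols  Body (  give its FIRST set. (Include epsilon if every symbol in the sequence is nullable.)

{ (, [, ] }

Add FIRST(Body)\{epsilon} = { [, ] }; Body is nullable, continue.
( is a terminal; add {(} and stop.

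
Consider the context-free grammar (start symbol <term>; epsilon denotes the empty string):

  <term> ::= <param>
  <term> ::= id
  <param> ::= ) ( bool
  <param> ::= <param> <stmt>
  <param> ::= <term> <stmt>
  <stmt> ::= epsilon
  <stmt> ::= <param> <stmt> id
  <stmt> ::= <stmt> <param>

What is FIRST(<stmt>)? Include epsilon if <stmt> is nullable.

<stmt> ::= epsilon contributes epsilon.
From <stmt> ::= <param> <stmt> id: add FIRST(<param>) = { ), id }.
From <stmt> ::= <stmt> <param>: <stmt> nullable, take FIRST(<stmt>) ∪ FIRST(<param>) = { ), id }.
Union: FIRST(<stmt>) = { ), id, epsilon }.

{ ), id, epsilon }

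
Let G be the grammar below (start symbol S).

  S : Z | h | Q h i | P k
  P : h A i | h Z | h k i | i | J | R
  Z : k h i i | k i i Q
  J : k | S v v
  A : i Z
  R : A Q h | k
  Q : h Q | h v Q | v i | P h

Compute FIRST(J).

{ h, i, k, v }

J : k contributes {k}.
From J : S v v: add FIRST(S) = { h, i, k, v }.
Union: FIRST(J) = { h, i, k, v }.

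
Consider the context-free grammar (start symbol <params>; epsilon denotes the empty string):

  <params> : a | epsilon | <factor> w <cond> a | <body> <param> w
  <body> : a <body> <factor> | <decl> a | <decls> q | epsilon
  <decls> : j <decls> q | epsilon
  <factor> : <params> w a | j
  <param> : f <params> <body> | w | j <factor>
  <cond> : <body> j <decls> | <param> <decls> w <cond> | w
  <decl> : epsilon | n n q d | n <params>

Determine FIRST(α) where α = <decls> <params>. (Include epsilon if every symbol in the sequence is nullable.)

Add FIRST(<decls>)\{epsilon} = { j }; <decls> is nullable, continue.
Add FIRST(<params>)\{epsilon} = { a, f, j, n, q, w }; <params> is nullable, continue.
Every symbol is nullable, so include epsilon.

{ a, f, j, n, q, w, epsilon }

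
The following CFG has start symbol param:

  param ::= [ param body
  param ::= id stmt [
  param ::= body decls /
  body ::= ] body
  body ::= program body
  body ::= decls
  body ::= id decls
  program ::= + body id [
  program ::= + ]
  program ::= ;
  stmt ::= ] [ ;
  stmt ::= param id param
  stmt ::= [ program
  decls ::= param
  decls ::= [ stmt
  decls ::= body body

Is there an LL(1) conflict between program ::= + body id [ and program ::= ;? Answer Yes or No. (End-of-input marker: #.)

No

FIRST(+ body id [) = { + } and FIRST(;) = { ; }.
The FIRST sets are disjoint and neither alternative is nullable — no conflict.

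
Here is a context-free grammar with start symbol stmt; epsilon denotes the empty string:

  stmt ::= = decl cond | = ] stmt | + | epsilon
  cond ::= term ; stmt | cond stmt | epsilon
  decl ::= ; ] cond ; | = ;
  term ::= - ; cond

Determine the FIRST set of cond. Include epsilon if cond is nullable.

{ +, -, =, epsilon }

From cond ::= term ; stmt: add FIRST(term) = { - }.
From cond ::= cond stmt: cond, stmt nullable, take FIRST(cond) ∪ FIRST(stmt) = { +, -, = }; also epsilon since the whole RHS is nullable.
cond ::= epsilon contributes epsilon.
Union: FIRST(cond) = { +, -, =, epsilon }.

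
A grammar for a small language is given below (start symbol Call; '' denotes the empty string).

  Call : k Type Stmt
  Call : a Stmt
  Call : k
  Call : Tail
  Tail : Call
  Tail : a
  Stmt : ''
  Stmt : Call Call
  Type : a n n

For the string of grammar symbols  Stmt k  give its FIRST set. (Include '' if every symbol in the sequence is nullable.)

{ a, k }

Add FIRST(Stmt)\{''} = { a, k }; Stmt is nullable, continue.
k is a terminal; add {k} and stop.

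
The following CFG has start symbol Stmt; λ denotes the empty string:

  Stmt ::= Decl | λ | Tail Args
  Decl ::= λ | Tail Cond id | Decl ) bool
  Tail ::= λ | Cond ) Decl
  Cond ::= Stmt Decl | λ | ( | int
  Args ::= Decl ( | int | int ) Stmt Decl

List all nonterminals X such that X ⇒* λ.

{ Cond, Decl, Stmt, Tail }

Directly nullable (have an λ-production): Stmt, Decl, Tail, Cond.
No other nonterminal has a production whose RHS symbols are all nullable.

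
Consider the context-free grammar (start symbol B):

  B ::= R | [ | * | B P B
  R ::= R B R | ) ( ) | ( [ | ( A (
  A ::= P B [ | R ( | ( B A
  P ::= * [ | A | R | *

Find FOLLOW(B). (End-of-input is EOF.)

{ EOF, (, ), *, [ }

B is the start symbol, so EOF ∈ FOLLOW(B).
In B ::= B P B: add FIRST(P B) = { (, ), * }.
In B ::= B P B: B is at the end, add FOLLOW(B) = { EOF, (, ), *, [ }.
In R ::= R B R: add FIRST(R) = { (, ) }.
In A ::= P B [: add FIRST([) = { [ }.
In A ::= ( B A: add FIRST(A) = { (, ), * }.
Union: FOLLOW(B) = { EOF, (, ), *, [ }.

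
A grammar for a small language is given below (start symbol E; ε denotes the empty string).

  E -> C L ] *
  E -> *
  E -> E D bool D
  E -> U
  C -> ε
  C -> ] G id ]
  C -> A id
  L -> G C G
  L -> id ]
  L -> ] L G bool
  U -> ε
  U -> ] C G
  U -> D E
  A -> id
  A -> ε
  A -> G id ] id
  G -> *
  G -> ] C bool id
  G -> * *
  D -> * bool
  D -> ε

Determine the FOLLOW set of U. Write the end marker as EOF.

In E -> U: U is at the end, add FOLLOW(E) = { EOF, *, bool }.
Union: FOLLOW(U) = { EOF, *, bool }.

{ EOF, *, bool }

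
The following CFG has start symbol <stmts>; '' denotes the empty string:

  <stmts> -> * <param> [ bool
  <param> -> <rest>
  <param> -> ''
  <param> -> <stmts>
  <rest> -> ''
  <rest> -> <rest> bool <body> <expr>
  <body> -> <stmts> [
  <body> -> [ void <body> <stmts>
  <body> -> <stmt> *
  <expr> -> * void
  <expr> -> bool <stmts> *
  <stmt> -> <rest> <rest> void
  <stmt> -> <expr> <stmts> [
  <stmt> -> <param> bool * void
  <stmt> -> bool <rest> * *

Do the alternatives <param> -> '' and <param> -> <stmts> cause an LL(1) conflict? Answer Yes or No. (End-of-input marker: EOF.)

No

FIRST('') = { '' } and FIRST(<stmts>) = { * }.
The first is nullable but FOLLOW(<param>) = { [, bool } is disjoint from FIRST of the second.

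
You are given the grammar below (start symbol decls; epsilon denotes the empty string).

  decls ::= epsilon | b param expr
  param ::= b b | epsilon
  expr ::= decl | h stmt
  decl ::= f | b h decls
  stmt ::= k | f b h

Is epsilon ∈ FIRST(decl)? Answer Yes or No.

No

Nullable nonterminals: decls, param.
No production of decl has an RHS whose symbols are all nullable, so decl is not nullable.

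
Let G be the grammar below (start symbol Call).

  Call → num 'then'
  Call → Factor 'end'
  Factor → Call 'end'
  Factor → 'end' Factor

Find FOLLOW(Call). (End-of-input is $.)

{ $, 'end' }

Call is the start symbol, so $ ∈ FOLLOW(Call).
In Factor → Call 'end': add FIRST('end') = { 'end' }.
Union: FOLLOW(Call) = { $, 'end' }.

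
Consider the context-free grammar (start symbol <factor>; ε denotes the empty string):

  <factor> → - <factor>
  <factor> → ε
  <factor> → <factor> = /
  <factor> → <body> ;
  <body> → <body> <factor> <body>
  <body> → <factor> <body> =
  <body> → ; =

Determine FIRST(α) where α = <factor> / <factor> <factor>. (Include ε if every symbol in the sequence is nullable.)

Add FIRST(<factor>)\{ε} = { -, ;, = }; <factor> is nullable, continue.
/ is a terminal; add {/} and stop.

{ -, /, ;, = }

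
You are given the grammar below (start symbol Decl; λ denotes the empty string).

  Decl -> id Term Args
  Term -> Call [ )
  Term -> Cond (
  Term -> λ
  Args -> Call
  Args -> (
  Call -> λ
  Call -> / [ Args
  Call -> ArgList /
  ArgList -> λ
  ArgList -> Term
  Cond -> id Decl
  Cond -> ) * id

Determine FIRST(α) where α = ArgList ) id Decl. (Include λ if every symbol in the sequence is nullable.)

{ ), /, [, id }

Add FIRST(ArgList)\{λ} = { ), /, [, id }; ArgList is nullable, continue.
) is a terminal; add {)} and stop.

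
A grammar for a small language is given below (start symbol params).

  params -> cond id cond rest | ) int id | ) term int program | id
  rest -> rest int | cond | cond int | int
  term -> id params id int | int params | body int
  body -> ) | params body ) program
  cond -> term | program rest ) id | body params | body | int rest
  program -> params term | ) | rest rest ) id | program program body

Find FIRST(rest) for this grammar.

{ ), id, int }

From rest -> rest int: add FIRST(rest) = { ), id, int }.
From rest -> cond: add FIRST(cond) = { ), id, int }.
From rest -> cond int: add FIRST(cond) = { ), id, int }.
rest -> int contributes {int}.
Union: FIRST(rest) = { ), id, int }.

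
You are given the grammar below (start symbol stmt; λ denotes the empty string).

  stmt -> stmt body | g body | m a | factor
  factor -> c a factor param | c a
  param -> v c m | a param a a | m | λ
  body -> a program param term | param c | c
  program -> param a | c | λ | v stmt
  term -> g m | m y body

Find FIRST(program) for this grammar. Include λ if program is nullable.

From program -> param a: param nullable, take FIRST(param) ∪ {a} = { a, m, v }.
program -> c contributes {c}.
program -> λ contributes λ.
program -> v stmt contributes {v}.
Union: FIRST(program) = { a, c, m, v, λ }.

{ a, c, m, v, λ }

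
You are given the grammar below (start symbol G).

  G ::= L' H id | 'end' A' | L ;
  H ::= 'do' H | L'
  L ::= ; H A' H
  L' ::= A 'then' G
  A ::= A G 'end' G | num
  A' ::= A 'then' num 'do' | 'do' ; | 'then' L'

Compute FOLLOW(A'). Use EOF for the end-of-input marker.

In G ::= 'end' A': A' is at the end, add FOLLOW(G) = { EOF, 'do', 'end', 'then', ;, id, num }.
In L ::= ; H A' H: add FIRST(H) = { 'do', num }.
Union: FOLLOW(A') = { EOF, 'do', 'end', 'then', ;, id, num }.

{ EOF, 'do', 'end', 'then', ;, id, num }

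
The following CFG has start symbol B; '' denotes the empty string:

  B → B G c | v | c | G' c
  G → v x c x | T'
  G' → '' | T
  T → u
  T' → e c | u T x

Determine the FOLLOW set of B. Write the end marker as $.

{ $, e, u, v }

B is the start symbol, so $ ∈ FOLLOW(B).
In B → B G c: add FIRST(G c) = { e, u, v }.
Union: FOLLOW(B) = { $, e, u, v }.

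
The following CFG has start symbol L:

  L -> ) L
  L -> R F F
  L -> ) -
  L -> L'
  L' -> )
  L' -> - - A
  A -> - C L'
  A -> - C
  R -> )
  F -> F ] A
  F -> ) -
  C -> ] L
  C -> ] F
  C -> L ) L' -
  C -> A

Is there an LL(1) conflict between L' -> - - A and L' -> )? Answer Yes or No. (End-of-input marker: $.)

FIRST(- - A) = { - } and FIRST()) = { ) }.
The FIRST sets are disjoint and neither alternative is nullable — no conflict.

No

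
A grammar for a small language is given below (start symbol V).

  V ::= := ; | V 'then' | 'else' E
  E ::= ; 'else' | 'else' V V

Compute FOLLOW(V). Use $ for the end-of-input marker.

{ $, 'else', 'then', := }

V is the start symbol, so $ ∈ FOLLOW(V).
In V ::= V 'then': add FIRST('then') = { 'then' }.
In E ::= 'else' V V: add FIRST(V) = { 'else', := }.
In E ::= 'else' V V: V is at the end, add FOLLOW(E) = { $, 'else', 'then', := }.
Union: FOLLOW(V) = { $, 'else', 'then', := }.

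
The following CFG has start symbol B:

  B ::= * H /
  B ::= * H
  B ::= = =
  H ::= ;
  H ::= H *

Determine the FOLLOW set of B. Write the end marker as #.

B is the start symbol, so # ∈ FOLLOW(B).
Union: FOLLOW(B) = { # }.

{ # }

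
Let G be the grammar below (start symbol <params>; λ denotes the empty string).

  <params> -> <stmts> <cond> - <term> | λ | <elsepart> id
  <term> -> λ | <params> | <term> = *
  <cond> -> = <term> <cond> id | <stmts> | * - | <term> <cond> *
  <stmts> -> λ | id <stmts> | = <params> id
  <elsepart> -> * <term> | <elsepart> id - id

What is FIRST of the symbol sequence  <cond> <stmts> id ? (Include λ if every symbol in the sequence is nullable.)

{ *, -, =, id }

Add FIRST(<cond>)\{λ} = { *, -, =, id }; <cond> is nullable, continue.
Add FIRST(<stmts>)\{λ} = { =, id }; <stmts> is nullable, continue.
id is a terminal; add {id} and stop.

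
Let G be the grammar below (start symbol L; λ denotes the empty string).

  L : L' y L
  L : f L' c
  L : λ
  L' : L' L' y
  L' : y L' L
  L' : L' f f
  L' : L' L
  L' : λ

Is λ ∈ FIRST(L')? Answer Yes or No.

L' has an λ-production, so L' ⇒ λ.

Yes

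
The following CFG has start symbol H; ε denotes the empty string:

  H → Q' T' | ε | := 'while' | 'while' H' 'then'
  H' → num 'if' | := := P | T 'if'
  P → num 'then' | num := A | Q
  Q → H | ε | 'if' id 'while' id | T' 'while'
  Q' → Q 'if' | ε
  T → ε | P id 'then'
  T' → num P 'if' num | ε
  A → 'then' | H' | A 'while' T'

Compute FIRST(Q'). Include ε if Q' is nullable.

{ 'if', 'while', :=, num, ε }

From Q' → Q 'if': Q nullable, take FIRST(Q) ∪ {'if'} = { 'if', 'while', :=, num }.
Q' → ε contributes ε.
Union: FIRST(Q') = { 'if', 'while', :=, num, ε }.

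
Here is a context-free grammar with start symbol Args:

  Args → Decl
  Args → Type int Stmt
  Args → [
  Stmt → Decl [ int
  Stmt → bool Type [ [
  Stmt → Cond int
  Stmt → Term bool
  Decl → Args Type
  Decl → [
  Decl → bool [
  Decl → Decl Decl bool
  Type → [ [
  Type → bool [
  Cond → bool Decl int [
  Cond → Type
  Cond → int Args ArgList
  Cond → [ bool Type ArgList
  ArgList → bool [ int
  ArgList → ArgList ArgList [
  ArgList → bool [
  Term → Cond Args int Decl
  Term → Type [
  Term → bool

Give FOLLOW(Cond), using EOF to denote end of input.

In Stmt → Cond int: add FIRST(int) = { int }.
In Term → Cond Args int Decl: add FIRST(Args int Decl) = { [, bool }.
Union: FOLLOW(Cond) = { [, bool, int }.

{ [, bool, int }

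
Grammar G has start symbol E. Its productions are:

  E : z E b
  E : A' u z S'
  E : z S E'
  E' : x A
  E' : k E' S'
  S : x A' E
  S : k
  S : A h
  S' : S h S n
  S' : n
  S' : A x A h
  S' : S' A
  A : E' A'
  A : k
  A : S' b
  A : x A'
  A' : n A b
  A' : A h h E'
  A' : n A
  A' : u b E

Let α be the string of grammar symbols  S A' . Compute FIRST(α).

Add FIRST(S) = { k, n, x }; S is not nullable, stop.

{ k, n, x }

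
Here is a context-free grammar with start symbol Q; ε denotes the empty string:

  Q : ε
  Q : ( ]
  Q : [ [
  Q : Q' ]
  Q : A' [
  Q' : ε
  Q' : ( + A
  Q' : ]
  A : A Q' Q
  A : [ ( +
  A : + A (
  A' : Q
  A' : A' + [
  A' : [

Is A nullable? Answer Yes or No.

Nullable nonterminals: A', Q, Q'.
No production of A has an RHS whose symbols are all nullable, so A is not nullable.

No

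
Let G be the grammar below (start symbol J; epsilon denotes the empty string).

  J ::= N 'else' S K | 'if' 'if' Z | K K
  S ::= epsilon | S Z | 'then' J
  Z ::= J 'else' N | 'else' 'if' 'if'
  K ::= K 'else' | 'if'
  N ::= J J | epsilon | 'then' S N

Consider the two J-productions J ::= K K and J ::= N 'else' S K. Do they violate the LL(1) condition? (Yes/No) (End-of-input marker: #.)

FIRST(K K) = { 'if' } and FIRST(N 'else' S K) = { 'else', 'if', 'then' }.
Both contain 'if', so the two alternatives are not disjoint — LL(1) conflict.

Yes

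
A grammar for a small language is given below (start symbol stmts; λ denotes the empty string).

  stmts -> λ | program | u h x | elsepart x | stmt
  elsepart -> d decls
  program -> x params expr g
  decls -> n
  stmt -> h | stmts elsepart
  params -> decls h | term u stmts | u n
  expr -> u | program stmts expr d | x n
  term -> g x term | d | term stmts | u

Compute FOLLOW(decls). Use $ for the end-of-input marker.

{ $, d, h, u, x }

In elsepart -> d decls: decls is at the end, add FOLLOW(elsepart) = { $, d, h, u, x }.
In params -> decls h: add FIRST(h) = { h }.
Union: FOLLOW(decls) = { $, d, h, u, x }.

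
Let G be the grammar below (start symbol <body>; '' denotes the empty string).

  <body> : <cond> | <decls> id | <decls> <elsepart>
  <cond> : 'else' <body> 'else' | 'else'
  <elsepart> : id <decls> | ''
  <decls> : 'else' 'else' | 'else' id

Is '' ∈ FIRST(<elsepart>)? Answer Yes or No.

Yes

<elsepart> has an ''-production, so <elsepart> ⇒ ''.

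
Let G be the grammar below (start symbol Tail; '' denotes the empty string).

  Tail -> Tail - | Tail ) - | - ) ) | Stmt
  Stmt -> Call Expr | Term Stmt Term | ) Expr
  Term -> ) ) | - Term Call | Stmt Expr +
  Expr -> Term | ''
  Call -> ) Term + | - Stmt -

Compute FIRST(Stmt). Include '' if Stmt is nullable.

From Stmt -> Call Expr: add FIRST(Call) = { ), - }.
From Stmt -> Term Stmt Term: add FIRST(Term) = { ), - }.
Stmt -> ) Expr contributes {)}.
Union: FIRST(Stmt) = { ), - }.

{ ), - }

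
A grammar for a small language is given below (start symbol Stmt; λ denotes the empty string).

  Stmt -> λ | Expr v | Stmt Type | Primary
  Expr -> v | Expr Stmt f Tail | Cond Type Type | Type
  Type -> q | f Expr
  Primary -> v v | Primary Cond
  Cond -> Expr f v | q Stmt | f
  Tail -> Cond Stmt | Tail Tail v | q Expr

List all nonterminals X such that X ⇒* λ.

Directly nullable (have an λ-production): Stmt.
No other nonterminal has a production whose RHS symbols are all nullable.

{ Stmt }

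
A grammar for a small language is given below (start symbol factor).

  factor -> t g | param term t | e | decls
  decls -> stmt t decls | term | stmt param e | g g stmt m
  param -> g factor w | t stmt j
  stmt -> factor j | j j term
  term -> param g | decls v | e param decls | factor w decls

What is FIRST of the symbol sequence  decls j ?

{ e, g, j, t }

Add FIRST(decls) = { e, g, j, t }; decls is not nullable, stop.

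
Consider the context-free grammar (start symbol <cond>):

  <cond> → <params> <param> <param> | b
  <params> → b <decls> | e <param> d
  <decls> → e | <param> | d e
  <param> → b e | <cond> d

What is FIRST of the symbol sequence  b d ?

{ b }

b is a terminal; add {b} and stop.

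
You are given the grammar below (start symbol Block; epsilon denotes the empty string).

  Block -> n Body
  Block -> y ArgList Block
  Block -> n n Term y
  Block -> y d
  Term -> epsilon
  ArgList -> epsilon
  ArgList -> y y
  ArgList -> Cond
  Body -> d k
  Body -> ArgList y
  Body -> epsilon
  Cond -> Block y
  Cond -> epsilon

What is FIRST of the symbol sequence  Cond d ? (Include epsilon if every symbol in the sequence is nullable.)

{ d, n, y }

Add FIRST(Cond)\{epsilon} = { n, y }; Cond is nullable, continue.
d is a terminal; add {d} and stop.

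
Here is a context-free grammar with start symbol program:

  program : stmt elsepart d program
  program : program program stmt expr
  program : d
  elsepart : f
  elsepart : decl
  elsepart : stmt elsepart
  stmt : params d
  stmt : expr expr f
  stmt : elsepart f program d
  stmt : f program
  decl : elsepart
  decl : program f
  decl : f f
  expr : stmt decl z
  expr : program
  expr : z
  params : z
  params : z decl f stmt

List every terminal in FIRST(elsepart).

elsepart : f contributes {f}.
From elsepart : decl: add FIRST(decl) = { d, f, z }.
From elsepart : stmt elsepart: add FIRST(stmt) = { d, f, z }.
Union: FIRST(elsepart) = { d, f, z }.

{ d, f, z }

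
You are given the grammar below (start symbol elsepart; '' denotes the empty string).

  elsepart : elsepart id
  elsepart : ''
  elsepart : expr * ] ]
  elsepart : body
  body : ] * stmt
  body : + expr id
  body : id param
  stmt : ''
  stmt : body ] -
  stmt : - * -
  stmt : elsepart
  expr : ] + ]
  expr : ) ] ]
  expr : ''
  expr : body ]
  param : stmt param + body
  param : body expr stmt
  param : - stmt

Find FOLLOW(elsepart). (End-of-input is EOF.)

{ EOF, ), *, +, -, ], id }

elsepart is the start symbol, so EOF ∈ FOLLOW(elsepart).
In elsepart : elsepart id: add FIRST(id) = { id }.
In stmt : elsepart: elsepart is at the end, add FOLLOW(stmt) = { EOF, ), *, +, -, ], id }.
Union: FOLLOW(elsepart) = { EOF, ), *, +, -, ], id }.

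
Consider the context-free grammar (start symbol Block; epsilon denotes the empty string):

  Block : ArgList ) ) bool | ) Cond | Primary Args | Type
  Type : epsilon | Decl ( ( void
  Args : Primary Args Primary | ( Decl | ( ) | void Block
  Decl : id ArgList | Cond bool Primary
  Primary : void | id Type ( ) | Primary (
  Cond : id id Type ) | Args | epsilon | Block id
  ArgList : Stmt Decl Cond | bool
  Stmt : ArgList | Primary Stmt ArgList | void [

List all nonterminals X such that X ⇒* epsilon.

Directly nullable (have an epsilon-production): Type, Cond.
Block : Type with every symbol nullable, so Block is nullable.
No other nonterminal has a production whose RHS symbols are all nullable.

{ Block, Cond, Type }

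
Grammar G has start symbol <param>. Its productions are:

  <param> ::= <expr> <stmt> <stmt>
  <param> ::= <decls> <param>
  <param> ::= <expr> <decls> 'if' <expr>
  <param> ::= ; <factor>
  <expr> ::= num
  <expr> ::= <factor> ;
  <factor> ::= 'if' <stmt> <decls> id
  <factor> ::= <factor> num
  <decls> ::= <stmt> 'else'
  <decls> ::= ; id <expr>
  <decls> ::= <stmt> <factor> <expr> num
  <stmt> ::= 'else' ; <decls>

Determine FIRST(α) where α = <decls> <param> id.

{ 'else', ; }

Add FIRST(<decls>) = { 'else', ; }; <decls> is not nullable, stop.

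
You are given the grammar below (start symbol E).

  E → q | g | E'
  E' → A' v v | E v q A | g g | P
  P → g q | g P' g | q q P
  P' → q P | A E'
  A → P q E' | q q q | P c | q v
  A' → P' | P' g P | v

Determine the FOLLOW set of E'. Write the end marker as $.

In E → E': E' is at the end, add FOLLOW(E) = { $, v }.
In P' → A E': E' is at the end, add FOLLOW(P') = { g, v }.
In A → P q E': E' is at the end, add FOLLOW(A) = { $, g, q, v }.
Union: FOLLOW(E') = { $, g, q, v }.

{ $, g, q, v }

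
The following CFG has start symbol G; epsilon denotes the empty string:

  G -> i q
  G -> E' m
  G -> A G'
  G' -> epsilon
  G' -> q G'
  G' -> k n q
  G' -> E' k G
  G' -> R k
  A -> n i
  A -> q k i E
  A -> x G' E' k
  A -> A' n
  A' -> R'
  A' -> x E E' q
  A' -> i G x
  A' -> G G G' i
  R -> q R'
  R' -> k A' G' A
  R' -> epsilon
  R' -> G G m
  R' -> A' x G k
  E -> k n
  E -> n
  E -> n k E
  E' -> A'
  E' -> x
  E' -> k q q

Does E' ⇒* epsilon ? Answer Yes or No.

Yes

E' -> A' and each of A' is nullable, so E' ⇒* epsilon.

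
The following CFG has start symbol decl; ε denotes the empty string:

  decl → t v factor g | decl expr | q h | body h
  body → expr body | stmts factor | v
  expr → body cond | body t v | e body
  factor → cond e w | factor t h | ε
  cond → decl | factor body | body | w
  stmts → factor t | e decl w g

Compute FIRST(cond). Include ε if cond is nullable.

From cond → decl: add FIRST(decl) = { e, q, t, v, w }.
From cond → factor body: factor nullable, take FIRST(factor) ∪ FIRST(body) = { e, q, t, v, w }.
From cond → body: add FIRST(body) = { e, q, t, v, w }.
cond → w contributes {w}.
Union: FIRST(cond) = { e, q, t, v, w }.

{ e, q, t, v, w }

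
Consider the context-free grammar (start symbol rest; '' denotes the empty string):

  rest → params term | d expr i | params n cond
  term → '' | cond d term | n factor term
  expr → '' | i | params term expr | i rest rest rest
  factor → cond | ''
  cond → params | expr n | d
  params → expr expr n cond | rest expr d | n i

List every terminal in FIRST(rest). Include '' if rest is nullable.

From rest → params term: add FIRST(params) = { d, i, n }.
rest → d expr i contributes {d}.
From rest → params n cond: add FIRST(params) = { d, i, n }.
Union: FIRST(rest) = { d, i, n }.

{ d, i, n }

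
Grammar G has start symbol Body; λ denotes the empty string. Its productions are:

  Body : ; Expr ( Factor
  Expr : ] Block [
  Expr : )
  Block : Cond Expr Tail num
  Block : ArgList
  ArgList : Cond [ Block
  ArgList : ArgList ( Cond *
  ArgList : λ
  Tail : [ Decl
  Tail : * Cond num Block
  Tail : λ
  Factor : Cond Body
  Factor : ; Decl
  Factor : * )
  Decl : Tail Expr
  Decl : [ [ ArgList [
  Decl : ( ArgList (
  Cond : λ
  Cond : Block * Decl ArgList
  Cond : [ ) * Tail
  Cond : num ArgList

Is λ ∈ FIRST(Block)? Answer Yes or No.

Yes

Block : ArgList and each of ArgList is nullable, so Block ⇒* λ.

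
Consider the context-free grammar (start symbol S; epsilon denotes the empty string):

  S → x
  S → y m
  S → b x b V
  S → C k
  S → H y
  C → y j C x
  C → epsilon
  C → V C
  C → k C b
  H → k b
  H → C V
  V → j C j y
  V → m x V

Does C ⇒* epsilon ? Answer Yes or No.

Yes

C has an epsilon-production, so C ⇒ epsilon.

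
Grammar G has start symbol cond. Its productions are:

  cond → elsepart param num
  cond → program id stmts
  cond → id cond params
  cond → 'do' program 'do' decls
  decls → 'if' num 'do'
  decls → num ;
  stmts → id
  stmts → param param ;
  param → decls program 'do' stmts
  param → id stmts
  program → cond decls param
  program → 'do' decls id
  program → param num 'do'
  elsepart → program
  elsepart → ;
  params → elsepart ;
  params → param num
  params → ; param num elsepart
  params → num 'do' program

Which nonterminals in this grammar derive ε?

No nonterminal has an empty production or an RHS whose symbols are all nullable.

{ } (none)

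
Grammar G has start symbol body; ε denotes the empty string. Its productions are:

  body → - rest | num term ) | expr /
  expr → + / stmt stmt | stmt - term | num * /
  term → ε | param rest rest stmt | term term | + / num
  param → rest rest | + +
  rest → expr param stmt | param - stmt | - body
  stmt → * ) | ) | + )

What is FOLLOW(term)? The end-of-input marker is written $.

In body → num term ): add FIRST()) = { ) }.
In expr → stmt - term: term is at the end, add FOLLOW(expr) = { ), *, +, -, /, num }.
In term → term term: add FIRST(term)\{ε} = { ), *, +, -, num }.
  Since term is nullable, also add FOLLOW(term) = { ), *, +, -, /, num }.
In term → term term: term is at the end, add FOLLOW(term) = { ), *, +, -, /, num }.
Union: FOLLOW(term) = { ), *, +, -, /, num }.

{ ), *, +, -, /, num }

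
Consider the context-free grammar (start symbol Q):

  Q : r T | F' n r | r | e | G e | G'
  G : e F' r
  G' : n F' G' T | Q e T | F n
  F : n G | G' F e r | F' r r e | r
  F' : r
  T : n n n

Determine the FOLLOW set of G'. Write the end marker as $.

{ $, e, n, r }

In Q : G': G' is at the end, add FOLLOW(Q) = { $, e }.
In G' : n F' G' T: add FIRST(T) = { n }.
In F : G' F e r: add FIRST(F e r) = { e, n, r }.
Union: FOLLOW(G') = { $, e, n, r }.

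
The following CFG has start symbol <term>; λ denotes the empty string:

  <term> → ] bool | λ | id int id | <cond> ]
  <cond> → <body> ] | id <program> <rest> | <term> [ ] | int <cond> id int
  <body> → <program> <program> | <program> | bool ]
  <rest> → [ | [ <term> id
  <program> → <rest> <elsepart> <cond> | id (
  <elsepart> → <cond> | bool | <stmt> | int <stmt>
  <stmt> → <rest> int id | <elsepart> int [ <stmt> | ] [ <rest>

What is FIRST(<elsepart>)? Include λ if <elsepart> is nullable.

{ [, ], bool, id, int }

From <elsepart> → <cond>: add FIRST(<cond>) = { [, ], bool, id, int }.
<elsepart> → bool contributes {bool}.
From <elsepart> → <stmt>: add FIRST(<stmt>) = { [, ], bool, id, int }.
<elsepart> → int <stmt> contributes {int}.
Union: FIRST(<elsepart>) = { [, ], bool, id, int }.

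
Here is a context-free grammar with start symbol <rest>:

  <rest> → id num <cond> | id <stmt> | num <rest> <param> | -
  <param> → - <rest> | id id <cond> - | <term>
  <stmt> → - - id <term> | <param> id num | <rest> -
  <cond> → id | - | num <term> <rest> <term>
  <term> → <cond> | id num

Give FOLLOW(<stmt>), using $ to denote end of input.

In <rest> → id <stmt>: <stmt> is at the end, add FOLLOW(<rest>) = { $, -, id, num }.
Union: FOLLOW(<stmt>) = { $, -, id, num }.

{ $, -, id, num }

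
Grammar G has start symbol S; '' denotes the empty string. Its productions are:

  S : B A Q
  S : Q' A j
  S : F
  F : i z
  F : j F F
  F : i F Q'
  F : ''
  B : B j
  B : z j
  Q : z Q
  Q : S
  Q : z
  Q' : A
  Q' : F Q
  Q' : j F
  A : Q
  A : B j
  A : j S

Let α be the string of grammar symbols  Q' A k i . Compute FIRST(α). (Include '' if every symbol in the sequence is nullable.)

{ i, j, k, z }

Add FIRST(Q')\{''} = { i, j, z }; Q' is nullable, continue.
Add FIRST(A)\{''} = { i, j, z }; A is nullable, continue.
k is a terminal; add {k} and stop.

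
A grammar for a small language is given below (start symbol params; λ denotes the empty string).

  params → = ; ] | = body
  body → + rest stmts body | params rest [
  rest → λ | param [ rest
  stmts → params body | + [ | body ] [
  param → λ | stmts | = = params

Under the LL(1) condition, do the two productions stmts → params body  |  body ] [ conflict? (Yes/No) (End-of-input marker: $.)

FIRST(params body) = { = } and FIRST(body ] [) = { +, = }.
Both contain =, so the two alternatives are not disjoint — LL(1) conflict.

Yes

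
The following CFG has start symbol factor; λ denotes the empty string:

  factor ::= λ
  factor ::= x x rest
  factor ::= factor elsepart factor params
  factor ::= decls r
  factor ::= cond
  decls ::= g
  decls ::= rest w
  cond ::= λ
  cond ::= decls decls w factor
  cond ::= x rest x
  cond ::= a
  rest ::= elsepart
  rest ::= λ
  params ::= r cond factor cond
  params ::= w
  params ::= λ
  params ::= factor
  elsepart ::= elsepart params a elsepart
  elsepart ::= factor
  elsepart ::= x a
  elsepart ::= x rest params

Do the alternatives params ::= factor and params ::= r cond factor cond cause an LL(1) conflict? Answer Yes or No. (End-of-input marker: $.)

FIRST(factor) = { a, g, r, w, x, λ } and FIRST(r cond factor cond) = { r }.
Both contain r, so the two alternatives are not disjoint — LL(1) conflict.

Yes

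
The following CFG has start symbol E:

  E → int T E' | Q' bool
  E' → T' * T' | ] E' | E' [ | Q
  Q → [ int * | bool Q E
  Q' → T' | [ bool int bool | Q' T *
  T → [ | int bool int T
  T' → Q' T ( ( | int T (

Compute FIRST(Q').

{ [, int }

From Q' → T': add FIRST(T') = { [, int }.
Q' → [ bool int bool contributes {[}.
From Q' → Q' T *: add FIRST(Q') = { [, int }.
Union: FIRST(Q') = { [, int }.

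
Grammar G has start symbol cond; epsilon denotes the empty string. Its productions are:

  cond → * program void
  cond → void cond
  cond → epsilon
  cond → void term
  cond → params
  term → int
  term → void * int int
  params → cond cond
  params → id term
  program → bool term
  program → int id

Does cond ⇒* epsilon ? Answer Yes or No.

cond has an epsilon-production, so cond ⇒ epsilon.

Yes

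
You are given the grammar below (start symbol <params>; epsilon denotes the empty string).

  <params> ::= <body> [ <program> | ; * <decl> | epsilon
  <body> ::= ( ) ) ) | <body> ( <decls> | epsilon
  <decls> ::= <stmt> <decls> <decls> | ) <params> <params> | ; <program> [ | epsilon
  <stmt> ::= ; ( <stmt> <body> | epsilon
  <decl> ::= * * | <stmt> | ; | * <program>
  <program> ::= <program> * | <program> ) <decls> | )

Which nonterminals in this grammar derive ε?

{ <body>, <decl>, <decls>, <params>, <stmt> }

Directly nullable (have an epsilon-production): <params>, <body>, <decls>, <stmt>.
<decl> ::= <stmt> with every symbol nullable, so <decl> is nullable.
No other nonterminal has a production whose RHS symbols are all nullable.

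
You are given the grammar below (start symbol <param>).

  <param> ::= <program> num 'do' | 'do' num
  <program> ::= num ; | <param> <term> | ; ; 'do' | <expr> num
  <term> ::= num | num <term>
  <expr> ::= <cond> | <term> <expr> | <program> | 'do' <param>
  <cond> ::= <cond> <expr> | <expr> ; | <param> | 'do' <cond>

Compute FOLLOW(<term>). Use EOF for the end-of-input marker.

{ 'do', ;, num }

In <program> ::= <param> <term>: <term> is at the end, add FOLLOW(<program>) = { 'do', ;, num }.
In <term> ::= num <term>: <term> is at the end, add FOLLOW(<term>) = { 'do', ;, num }.
In <expr> ::= <term> <expr>: add FIRST(<expr>) = { 'do', ;, num }.
Union: FOLLOW(<term>) = { 'do', ;, num }.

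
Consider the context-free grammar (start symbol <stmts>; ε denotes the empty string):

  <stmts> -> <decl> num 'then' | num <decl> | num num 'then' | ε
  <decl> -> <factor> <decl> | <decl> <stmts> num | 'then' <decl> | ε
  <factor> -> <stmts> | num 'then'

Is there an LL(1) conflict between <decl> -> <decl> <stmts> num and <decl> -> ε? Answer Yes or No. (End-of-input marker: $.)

FIRST(<decl> <stmts> num) = { 'then', num } and FIRST(ε) = { ε }.
The second alternative is nullable and FOLLOW(<decl>) = { $, 'then', num } shares 'then' with FIRST of the first — conflict.

Yes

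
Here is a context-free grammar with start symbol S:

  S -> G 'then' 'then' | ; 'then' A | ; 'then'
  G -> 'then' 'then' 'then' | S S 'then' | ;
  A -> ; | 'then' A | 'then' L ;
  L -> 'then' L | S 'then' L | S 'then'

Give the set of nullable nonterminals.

{ } (none)

No nonterminal has an empty production or an RHS whose symbols are all nullable.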